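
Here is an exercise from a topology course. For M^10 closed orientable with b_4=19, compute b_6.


Poincare duality for closed orientable n-manifolds: b_k = b_{n-k}.
Here n = 10, so b_6 = b_4 = 19

19


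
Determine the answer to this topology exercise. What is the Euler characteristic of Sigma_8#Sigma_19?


chi(Sigma_8) = 2 - 2*8 = -14
chi(Sigma_19) = 2 - 2*19 = -36
For surfaces: chi(A#B) = chi(A) + chi(B) - 2.
chi = -14 + -36 - 2 = -52

-52


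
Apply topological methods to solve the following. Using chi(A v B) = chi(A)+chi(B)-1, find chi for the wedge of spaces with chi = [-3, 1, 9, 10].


chi(A v B) = chi(A) + chi(B) - 1 (one point identified).
For 4 spaces: chi = (sum chi_i) - (4 - 1).
sum = 17; chi = 17 - 3 = 14

14


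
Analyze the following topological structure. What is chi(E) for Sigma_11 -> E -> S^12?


chi(S^12) = 2 (n even), chi(Sigma_11) = 2 - 2*11 = -20.
chi(E) = 2 * (-20) = -40

-40


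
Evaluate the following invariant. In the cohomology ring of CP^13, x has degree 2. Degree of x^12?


|x| = 2 in H^*(CP^n).
|x^12| = 12 * |x| = 12 * 2 = 24

24


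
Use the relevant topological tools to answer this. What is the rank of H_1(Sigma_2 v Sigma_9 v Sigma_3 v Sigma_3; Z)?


For a wedge X v Y: reduced H_k(X v Y) = H_k(X) + H_k(Y).
Each Sigma_g contributes b_1 = 2g.
b_1 = 4 + 18 + 6 + 6 = 34

34


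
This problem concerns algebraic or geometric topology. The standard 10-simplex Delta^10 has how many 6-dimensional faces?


Delta^10 has 10+1 vertices. A 6-face is a choice of 6+1 vertices.
f_6 = C(10+1, 6+1) = C(11,7) = 330

330


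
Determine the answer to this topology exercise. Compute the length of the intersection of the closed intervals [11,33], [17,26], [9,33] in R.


Intersection = [max(a_i), min(b_i)] = [17, 26].
Length = 26 - 17 = 9

9


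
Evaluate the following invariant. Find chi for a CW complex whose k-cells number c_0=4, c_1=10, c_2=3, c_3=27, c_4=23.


chi = sum_k (-1)^k c_k.
= (-1)^0*4 + (-1)^1*10 + (-1)^2*3 + (-1)^3*27 + (-1)^4*23
= (4) + (-10) + (3) + (-27) + (23)
= -7

-7


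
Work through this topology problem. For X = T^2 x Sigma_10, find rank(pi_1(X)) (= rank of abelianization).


pi_1(A x B) = pi_1(A) x pi_1(B); rank of abelianization = b_1.
b_1(T^2) = 2, b_1(Sigma_10) = 2*10 = 20.
b_1(product) = 2 + 20 = 22

22


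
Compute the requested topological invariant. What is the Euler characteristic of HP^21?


HP^21 has one cell in each dimension 0, 4, ..., 4*21 (21+1 cells, all even-dim).
chi = 21 + 1 = 22

22


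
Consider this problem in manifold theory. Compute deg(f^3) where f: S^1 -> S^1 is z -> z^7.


deg(f) = 7. Degree is multiplicative: deg(f^3) = (deg f)^3.
deg(f^3) = (7)^3 = 343

343


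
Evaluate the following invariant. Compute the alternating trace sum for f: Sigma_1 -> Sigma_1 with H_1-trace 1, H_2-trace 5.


L(f) = tr(f_0*) - tr(f_1*) + tr(f_2*).
= 1 - (1) + (5)
= 5

5


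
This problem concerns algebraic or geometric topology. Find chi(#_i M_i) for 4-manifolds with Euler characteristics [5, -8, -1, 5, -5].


For n-manifolds: chi(A#B) = chi(A) + chi(B) - chi(S^4).
chi(S^4) = 1 + (-1)^4 = 2.
chi(#) = (sum chi_i) - (5-1)*chi(S^4) = -4 - 4*2 = -12

-12


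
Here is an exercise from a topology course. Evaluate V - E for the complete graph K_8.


K_8: V = 8, E = C(8,2) = 28.
chi = V - E = 8 - 28 = -20

-20


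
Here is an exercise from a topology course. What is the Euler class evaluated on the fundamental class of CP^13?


For any closed oriented manifold, <e(TM),[M]> = chi(M).
chi(CP^13) = 13+1 = 14

14


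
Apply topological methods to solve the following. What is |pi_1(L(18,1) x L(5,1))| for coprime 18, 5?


pi_1(X x Y) = pi_1(X) x pi_1(Y).
pi_1(L(18,1)) = Z/18, pi_1(L(5,1)) = Z/5.
|Z/18 x Z/5| = 18 * 5 = 90

90


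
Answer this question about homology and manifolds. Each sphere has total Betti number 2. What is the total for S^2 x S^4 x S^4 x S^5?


Total Betti number is multiplicative under products.
Each S^d (d>=1) has total Betti number 2.
There are 4 sphere factors.
Total = 2^4 = 16

16


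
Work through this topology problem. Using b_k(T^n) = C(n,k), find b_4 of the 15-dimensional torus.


By the Kunneth formula, b_k(T^n) = C(n,k).
b_4(T^15) = C(15,4).
C(15,4) = 15!/(4!*11!) = 1365

1365


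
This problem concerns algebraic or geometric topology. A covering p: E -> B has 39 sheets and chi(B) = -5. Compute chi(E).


For a finite covering: chi(E) = (number of sheets) * chi(B).
chi(E) = 39 * (-5) = -195

-195


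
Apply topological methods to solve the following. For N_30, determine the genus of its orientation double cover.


chi(N_30) = 2 - 30 = -28.
Double cover: chi(Sigma_g) = 2 * chi(N_30) = 2*(-28) = -56.
2 - 2g = -56, so g = (2 - (-56))/2 = 58/2 = 29

29


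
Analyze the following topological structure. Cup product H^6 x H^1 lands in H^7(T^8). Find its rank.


Cup product: H^p x H^q -> H^{p+q}; here p+q = 6+1 = 7.
rank H^k(T^n) = C(n,k).
C(8,7) = 8

8


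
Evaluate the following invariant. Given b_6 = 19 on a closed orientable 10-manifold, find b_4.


Poincare duality for closed orientable n-manifolds: b_k = b_{n-k}.
Here n = 10, so b_4 = b_6 = 19

19


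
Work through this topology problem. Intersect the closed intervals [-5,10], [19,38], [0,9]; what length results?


Intersection = [max(a_i), min(b_i)] = [19, 9].
Since 19 > 9, the intersection is empty.
Length = 0

0


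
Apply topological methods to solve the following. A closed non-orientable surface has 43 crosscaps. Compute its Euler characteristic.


For a non-orientable closed surface with k crosscaps: chi = 2 - k.
Here k = 43.
chi = 2 - 43 = -41

-41


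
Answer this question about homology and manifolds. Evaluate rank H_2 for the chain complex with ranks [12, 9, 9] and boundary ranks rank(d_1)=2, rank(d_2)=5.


rank H_k = rank(ker d_k) - rank(im d_{k+1}).
rank(ker d_2) = rank(C_2) - rank(d_2) = 9 - 5 = 4.
rank(im d_{2+1}) = 0.
rank H_2 = 4 - 0 = 4

4


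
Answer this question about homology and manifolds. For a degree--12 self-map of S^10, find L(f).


On S^10: L(f) = tr(f_0*) + (-1)^10 tr(f_10*) = 1 + (-1)^10 * deg(f).
L(f) = 1 + (-1)^10 * -12 = 1 + -12 = -11

-11


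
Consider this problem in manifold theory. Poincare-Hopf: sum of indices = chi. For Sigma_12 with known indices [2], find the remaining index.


Poincare-Hopf: sum of indices = chi(M).
chi(Sigma_12) = 2 - 2*12 = -22.
Sum of known indices = 2.
x = chi - (sum known) = -22 - (2) = -24

-24


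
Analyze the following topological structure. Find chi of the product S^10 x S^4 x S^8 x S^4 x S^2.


chi is multiplicative: chi(X x Y) = chi(X) chi(Y).
Each even-dim sphere has chi = 2. There are 5 factors.
chi = 2^5 = 32

32


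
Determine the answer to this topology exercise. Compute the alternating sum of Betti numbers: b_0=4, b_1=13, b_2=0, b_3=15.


chi = sum_k (-1)^k b_k.
= (4) + (-13) + (0) + (-15)
= -24

-24


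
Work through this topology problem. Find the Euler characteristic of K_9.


K_9: V = 9, E = C(9,2) = 36.
chi = V - E = 9 - 36 = -27

-27


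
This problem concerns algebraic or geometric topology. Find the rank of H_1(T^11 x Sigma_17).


pi_1(A x B) = pi_1(A) x pi_1(B); rank of abelianization = b_1.
b_1(T^11) = 11, b_1(Sigma_17) = 2*17 = 34.
b_1(product) = 11 + 34 = 45

45


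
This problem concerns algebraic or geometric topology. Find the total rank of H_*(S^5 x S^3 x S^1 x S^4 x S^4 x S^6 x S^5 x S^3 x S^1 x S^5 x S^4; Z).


Total Betti number is multiplicative under products.
Each S^d (d>=1) has total Betti number 2.
There are 11 sphere factors.
Total = 2^11 = 2048

2048


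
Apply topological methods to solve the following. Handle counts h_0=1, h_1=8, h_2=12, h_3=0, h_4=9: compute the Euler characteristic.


Handles of index k contribute (-1)^k to chi (same as CW cells).
chi = (1) + (-8) + (12) + (0) + (9) = 14

14


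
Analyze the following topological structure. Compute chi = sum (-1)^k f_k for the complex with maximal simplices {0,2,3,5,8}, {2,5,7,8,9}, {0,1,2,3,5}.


Enumerate all faces; f-vector: f_0=8, f_1=21, f_2=25, f_3=14, f_4=3.
chi = sum (-1)^k f_k = 1

1


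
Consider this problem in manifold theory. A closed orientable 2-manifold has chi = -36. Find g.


chi = 2 - 2g for closed orientable surfaces.
-36 = 2 - 2g
2g = 2 - (-36) = 38
g = 19

19


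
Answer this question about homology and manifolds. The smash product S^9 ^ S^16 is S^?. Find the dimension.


S^m ^ S^n = S^{m+n}.
k = 9 + 16 = 25

25


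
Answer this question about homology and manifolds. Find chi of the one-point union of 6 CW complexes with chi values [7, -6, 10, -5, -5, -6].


chi(A v B) = chi(A) + chi(B) - 1 (one point identified).
For 6 spaces: chi = (sum chi_i) - (6 - 1).
sum = -5; chi = -5 - 5 = -10

-10


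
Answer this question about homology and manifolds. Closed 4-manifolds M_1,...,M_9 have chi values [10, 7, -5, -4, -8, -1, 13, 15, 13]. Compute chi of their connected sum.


For n-manifolds: chi(A#B) = chi(A) + chi(B) - chi(S^4).
chi(S^4) = 1 + (-1)^4 = 2.
chi(#) = (sum chi_i) - (9-1)*chi(S^4) = 40 - 8*2 = 24

24


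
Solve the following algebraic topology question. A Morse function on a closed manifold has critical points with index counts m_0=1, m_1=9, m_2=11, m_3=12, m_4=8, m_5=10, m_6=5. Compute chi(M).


Morse theory: chi(M) = sum_k (-1)^k m_k where m_k = #(index-k critical points).
= (1) + (-9) + (11) + (-12) + (8) + (-10) + (5) = -6

-6


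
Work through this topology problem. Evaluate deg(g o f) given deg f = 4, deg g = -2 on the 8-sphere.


Degree is multiplicative under composition: deg(g o f) = deg(g) * deg(f).
= -2 * 4 = -8

-8


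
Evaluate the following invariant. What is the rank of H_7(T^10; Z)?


By the Kunneth formula, b_k(T^n) = C(n,k).
b_7(T^10) = C(10,7).
C(10,7) = 10!/(7!*3!) = 120

120


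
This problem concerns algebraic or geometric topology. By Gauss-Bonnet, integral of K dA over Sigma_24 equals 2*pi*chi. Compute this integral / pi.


Gauss-Bonnet: integral K dA = 2*pi*chi(M).
chi(Sigma_24) = 2 - 2*24 = -46.
(integral K dA)/pi = 2*chi = 2*(-46) = -92

-92


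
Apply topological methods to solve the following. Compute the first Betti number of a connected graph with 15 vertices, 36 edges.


For a connected graph: rank(pi_1) = b_1 = E - V + 1 = 1 - chi.
chi = V - E = 15 - 36 = -21.
rank = 1 - (-21) = 36 - 15 + 1 = 22

22


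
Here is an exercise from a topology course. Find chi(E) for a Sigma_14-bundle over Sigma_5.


For a fiber bundle F -> E -> B (with CW structure): chi(E) = chi(B) * chi(F).
chi(Sigma_5) = -8, chi(Sigma_14) = -26.
chi(E) = (-8) * (-26) = 208

208


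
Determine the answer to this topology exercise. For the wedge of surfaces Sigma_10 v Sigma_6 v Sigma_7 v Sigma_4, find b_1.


For a wedge X v Y: reduced H_k(X v Y) = H_k(X) + H_k(Y).
Each Sigma_g contributes b_1 = 2g.
b_1 = 20 + 12 + 14 + 8 = 54

54


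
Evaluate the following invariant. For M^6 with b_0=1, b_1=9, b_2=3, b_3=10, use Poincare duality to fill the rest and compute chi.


By Poincare duality b_k = b_{6-k}, so full Betti numbers: b_0=1, b_1=9, b_2=3, b_3=10, b_4=3, b_5=9, b_6=1.
chi = sum (-1)^k b_k = -20

-20


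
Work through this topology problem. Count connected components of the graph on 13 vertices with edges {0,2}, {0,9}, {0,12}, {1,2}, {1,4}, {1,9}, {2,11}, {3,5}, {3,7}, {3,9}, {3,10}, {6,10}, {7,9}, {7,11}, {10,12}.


Run DFS/union-find over 13 vertices.
V = 13, E = 15.
Number of components = 2

2


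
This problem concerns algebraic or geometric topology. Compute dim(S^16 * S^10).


Join of spheres: S^m * S^n = S^{m+n+1}.
dim = 16 + 10 + 1 = 27

27


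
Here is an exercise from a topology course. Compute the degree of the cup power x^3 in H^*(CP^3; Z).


|x| = 2 in H^*(CP^n).
|x^3| = 3 * |x| = 3 * 2 = 6

6


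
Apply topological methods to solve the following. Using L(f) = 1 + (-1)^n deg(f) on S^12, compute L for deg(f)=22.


On S^12: L(f) = tr(f_0*) + (-1)^12 tr(f_12*) = 1 + (-1)^12 * deg(f).
L(f) = 1 + (-1)^12 * 22 = 1 + 22 = 23

23


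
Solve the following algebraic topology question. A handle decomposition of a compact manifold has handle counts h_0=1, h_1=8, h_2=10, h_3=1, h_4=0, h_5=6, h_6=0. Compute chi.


Handles of index k contribute (-1)^k to chi (same as CW cells).
chi = (1) + (-8) + (10) + (-1) + (0) + (-6) + (0) = -4

-4


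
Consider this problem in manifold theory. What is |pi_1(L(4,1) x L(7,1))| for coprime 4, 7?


pi_1(X x Y) = pi_1(X) x pi_1(Y).
pi_1(L(4,1)) = Z/4, pi_1(L(7,1)) = Z/7.
|Z/4 x Z/7| = 4 * 7 = 28

28


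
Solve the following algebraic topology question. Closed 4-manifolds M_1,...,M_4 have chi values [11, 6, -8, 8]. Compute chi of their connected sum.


For n-manifolds: chi(A#B) = chi(A) + chi(B) - chi(S^4).
chi(S^4) = 1 + (-1)^4 = 2.
chi(#) = (sum chi_i) - (4-1)*chi(S^4) = 17 - 3*2 = 11

11


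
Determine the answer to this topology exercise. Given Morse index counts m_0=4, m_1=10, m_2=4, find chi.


Morse theory: chi(M) = sum_k (-1)^k m_k where m_k = #(index-k critical points).
= (4) + (-10) + (4) = -2

-2


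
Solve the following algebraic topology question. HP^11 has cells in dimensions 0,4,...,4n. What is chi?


HP^11 has one cell in each dimension 0, 4, ..., 4*11 (11+1 cells, all even-dim).
chi = 11 + 1 = 12

12


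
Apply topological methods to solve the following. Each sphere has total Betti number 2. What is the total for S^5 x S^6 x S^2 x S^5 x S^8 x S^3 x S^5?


Total Betti number is multiplicative under products.
Each S^d (d>=1) has total Betti number 2.
There are 7 sphere factors.
Total = 2^7 = 128

128


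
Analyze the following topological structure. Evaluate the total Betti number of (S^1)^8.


b_k(T^8) = C(8,k), so the sum over k is sum_k C(8,k) = 2^8.
Total = 2^8 = 256

256


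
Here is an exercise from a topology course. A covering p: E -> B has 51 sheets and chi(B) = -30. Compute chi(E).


For a finite covering: chi(E) = (number of sheets) * chi(B).
chi(E) = 51 * (-30) = -1530

-1530


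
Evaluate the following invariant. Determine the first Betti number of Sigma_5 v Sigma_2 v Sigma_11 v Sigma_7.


For a wedge X v Y: reduced H_k(X v Y) = H_k(X) + H_k(Y).
Each Sigma_g contributes b_1 = 2g.
b_1 = 10 + 4 + 22 + 14 = 50

50


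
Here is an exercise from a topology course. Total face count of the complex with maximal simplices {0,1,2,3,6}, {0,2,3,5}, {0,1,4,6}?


Each maximal simplex on m vertices has 2^m - 1 nonempty faces.
Take the union (dedupe shared faces).
Total distinct faces = 47

47


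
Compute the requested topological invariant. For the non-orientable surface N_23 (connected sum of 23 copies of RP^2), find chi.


For a non-orientable closed surface with k crosscaps: chi = 2 - k.
Here k = 23.
chi = 2 - 23 = -21

-21


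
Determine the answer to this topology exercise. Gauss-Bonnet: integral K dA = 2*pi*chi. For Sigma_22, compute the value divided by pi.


Gauss-Bonnet: integral K dA = 2*pi*chi(M).
chi(Sigma_22) = 2 - 2*22 = -42.
(integral K dA)/pi = 2*chi = 2*(-42) = -84

-84


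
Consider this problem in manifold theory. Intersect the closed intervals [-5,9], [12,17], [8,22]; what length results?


Intersection = [max(a_i), min(b_i)] = [12, 9].
Since 12 > 9, the intersection is empty.
Length = 0

0


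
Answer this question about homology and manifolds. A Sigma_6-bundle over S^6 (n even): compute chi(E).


chi(S^6) = 2 (n even), chi(Sigma_6) = 2 - 2*6 = -10.
chi(E) = 2 * (-10) = -20

-20


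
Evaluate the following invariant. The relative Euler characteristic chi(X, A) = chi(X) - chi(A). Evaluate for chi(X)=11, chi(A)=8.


Relative Euler characteristic: chi(X, A) = chi(X) - chi(A).
= 11 - (8) = 3

3


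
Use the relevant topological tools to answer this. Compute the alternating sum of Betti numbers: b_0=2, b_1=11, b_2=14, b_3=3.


chi = sum_k (-1)^k b_k.
= (2) + (-11) + (14) + (-3)
= 2

2


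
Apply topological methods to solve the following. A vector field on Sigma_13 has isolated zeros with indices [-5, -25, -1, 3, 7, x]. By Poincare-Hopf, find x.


Poincare-Hopf: sum of indices = chi(M).
chi(Sigma_13) = 2 - 2*13 = -24.
Sum of known indices = -21.
x = chi - (sum known) = -24 - (-21) = -3

-3


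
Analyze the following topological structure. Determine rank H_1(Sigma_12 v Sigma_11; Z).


For a wedge: H_1(A v B) = H_1(A) + H_1(B).
b_1(Sigma_12) = 24, b_1(Sigma_11) = 22.
b_1 = 24 + 22 = 46

46


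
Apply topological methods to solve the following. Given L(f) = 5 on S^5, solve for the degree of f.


L(f) = 1 + (-1)^5 deg(f) on S^5.
5 = 1 + (-1)^5 * deg(f)
(-1)^5 * deg(f) = 4
deg(f) = -4

-4


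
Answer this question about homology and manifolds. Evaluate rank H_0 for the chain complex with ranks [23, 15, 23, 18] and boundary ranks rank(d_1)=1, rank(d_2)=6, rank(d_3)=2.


rank H_k = rank(ker d_k) - rank(im d_{k+1}).
rank(ker d_0) = rank(C_0) - rank(d_0) = 23 - 0 = 23.
rank(im d_{0+1}) = 1.
rank H_0 = 23 - 1 = 22

22


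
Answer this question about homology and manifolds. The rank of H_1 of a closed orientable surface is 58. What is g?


For a closed orientable surface: b_1 = 2g.
58 = 2g
g = 58 / 2 = 29

29


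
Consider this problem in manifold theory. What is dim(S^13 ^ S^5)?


S^m ^ S^n = S^{m+n}.
k = 13 + 5 = 18

18


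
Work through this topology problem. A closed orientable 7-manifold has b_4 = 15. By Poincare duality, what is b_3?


Poincare duality for closed orientable n-manifolds: b_k = b_{n-k}.
Here n = 7, so b_3 = b_4 = 15

15


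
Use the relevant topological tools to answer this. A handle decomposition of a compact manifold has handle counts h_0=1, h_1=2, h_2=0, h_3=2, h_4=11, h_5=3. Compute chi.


Handles of index k contribute (-1)^k to chi (same as CW cells).
chi = (1) + (-2) + (0) + (-2) + (11) + (-3) = 5

5


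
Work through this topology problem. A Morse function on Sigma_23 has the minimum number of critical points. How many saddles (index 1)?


A perfect Morse function has m_k = b_k.
For Sigma_23: b_0=1, b_1=2g=46, b_2=1.
Saddles m_1 = 2g = 46

46


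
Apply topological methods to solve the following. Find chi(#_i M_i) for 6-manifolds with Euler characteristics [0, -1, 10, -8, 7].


For n-manifolds: chi(A#B) = chi(A) + chi(B) - chi(S^6).
chi(S^6) = 1 + (-1)^6 = 2.
chi(#) = (sum chi_i) - (5-1)*chi(S^6) = 8 - 4*2 = 0

0


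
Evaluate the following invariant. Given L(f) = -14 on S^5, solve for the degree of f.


L(f) = 1 + (-1)^5 deg(f) on S^5.
-14 = 1 + (-1)^5 * deg(f)
(-1)^5 * deg(f) = -15
deg(f) = 15

15


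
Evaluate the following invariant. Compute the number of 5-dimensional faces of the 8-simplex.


Delta^8 has 8+1 vertices. A 5-face is a choice of 5+1 vertices.
f_5 = C(8+1, 5+1) = C(9,6) = 84

84


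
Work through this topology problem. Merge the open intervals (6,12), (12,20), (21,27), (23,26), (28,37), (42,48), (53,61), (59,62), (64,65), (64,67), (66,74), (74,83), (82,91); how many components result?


Sort and merge overlapping open intervals.
Merged: (6,12), (12,20), (21,27), (28,37), (42,48), (53,62), (64,74), (74,91).
Number of components = 8

8


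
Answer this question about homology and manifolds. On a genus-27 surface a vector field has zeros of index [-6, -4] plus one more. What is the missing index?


Poincare-Hopf: sum of indices = chi(M).
chi(Sigma_27) = 2 - 2*27 = -52.
Sum of known indices = -10.
x = chi - (sum known) = -52 - (-10) = -42

-42


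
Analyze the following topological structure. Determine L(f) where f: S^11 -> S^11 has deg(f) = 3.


On S^11: L(f) = tr(f_0*) + (-1)^11 tr(f_11*) = 1 + (-1)^11 * deg(f).
L(f) = 1 + (-1)^11 * 3 = 1 + -3 = -2

-2


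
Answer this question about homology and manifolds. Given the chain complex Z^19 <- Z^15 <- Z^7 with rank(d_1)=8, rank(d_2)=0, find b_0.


rank H_k = rank(ker d_k) - rank(im d_{k+1}).
rank(ker d_0) = rank(C_0) - rank(d_0) = 19 - 0 = 19.
rank(im d_{0+1}) = 8.
rank H_0 = 19 - 8 = 11

11


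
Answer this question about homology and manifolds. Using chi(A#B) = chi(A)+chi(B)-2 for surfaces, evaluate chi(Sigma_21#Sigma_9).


chi(Sigma_21) = 2 - 2*21 = -40
chi(Sigma_9) = 2 - 2*9 = -16
For surfaces: chi(A#B) = chi(A) + chi(B) - 2.
chi = -40 + -16 - 2 = -58

-58


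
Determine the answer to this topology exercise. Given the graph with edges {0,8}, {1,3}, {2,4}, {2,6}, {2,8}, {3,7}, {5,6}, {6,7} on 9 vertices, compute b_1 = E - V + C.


b_1 = E - V + (number of components).
E = 8, V = 9, components = 1.
b_1 = 8 - 9 + 1 = 0

0


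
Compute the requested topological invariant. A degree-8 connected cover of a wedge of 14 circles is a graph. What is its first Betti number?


Nielsen-Schreier: an index-n subgroup of F_r is free of rank 1 + n(r-1).
Equivalently: chi(cover) = n*chi(base); chi(vee_r S^1) = 1 - 14 = -13.
chi(E) = 8*(-13) = -104; rank = 1 - chi(E) = 1 - (-104) = 105.
rank = 1 + 8*(14-1) = 1 + 104 = 105

105


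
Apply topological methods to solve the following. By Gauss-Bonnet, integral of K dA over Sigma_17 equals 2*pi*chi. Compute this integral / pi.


Gauss-Bonnet: integral K dA = 2*pi*chi(M).
chi(Sigma_17) = 2 - 2*17 = -32.
(integral K dA)/pi = 2*chi = 2*(-32) = -64

-64


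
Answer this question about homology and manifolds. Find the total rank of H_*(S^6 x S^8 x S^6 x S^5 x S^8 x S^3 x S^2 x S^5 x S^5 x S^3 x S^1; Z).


Total Betti number is multiplicative under products.
Each S^d (d>=1) has total Betti number 2.
There are 11 sphere factors.
Total = 2^11 = 2048

2048


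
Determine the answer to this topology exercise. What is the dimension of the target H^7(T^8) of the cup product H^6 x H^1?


Cup product: H^p x H^q -> H^{p+q}; here p+q = 6+1 = 7.
rank H^k(T^n) = C(n,k).
C(8,7) = 8

8


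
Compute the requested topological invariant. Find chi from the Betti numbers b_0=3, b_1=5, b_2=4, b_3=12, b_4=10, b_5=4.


chi = sum_k (-1)^k b_k.
= (3) + (-5) + (4) + (-12) + (10) + (-4)
= -4

-4


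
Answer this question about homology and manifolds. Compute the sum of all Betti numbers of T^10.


b_k(T^10) = C(10,k), so the sum over k is sum_k C(10,k) = 2^10.
Total = 2^10 = 1024

1024


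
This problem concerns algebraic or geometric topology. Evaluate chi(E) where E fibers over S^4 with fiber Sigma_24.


chi(S^4) = 2 (n even), chi(Sigma_24) = 2 - 2*24 = -46.
chi(E) = 2 * (-46) = -92

-92


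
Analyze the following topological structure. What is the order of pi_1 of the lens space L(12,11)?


pi_1(L(p,q)) = Z/pZ for any q coprime to p.
|pi_1(L(12,11))| = 12

12


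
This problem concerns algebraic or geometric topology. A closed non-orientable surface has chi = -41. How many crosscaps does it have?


chi = 2 - k for closed non-orientable surfaces with k crosscaps.
-41 = 2 - k
k = 2 - (-41) = 43

43


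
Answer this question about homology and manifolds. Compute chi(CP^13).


CP^13 has one cell in each even dimension 0, 2, ..., 2*13 (13+1 cells total).
All cells are even-dimensional, so chi = number of cells.
chi = 13 + 1 = 14

14


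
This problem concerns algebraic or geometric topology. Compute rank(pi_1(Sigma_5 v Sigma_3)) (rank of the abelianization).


For a wedge: H_1(A v B) = H_1(A) + H_1(B).
b_1(Sigma_5) = 10, b_1(Sigma_3) = 6.
b_1 = 10 + 6 = 16

16


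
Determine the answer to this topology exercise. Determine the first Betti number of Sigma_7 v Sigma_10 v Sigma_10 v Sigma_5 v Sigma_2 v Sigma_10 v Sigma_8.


For a wedge X v Y: reduced H_k(X v Y) = H_k(X) + H_k(Y).
Each Sigma_g contributes b_1 = 2g.
b_1 = 14 + 20 + 20 + 10 + 4 + 20 + 16 = 104

104


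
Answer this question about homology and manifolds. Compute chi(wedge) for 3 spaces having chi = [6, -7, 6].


chi(A v B) = chi(A) + chi(B) - 1 (one point identified).
For 3 spaces: chi = (sum chi_i) - (3 - 1).
sum = 5; chi = 5 - 2 = 3

3


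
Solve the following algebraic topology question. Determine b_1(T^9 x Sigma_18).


pi_1(A x B) = pi_1(A) x pi_1(B); rank of abelianization = b_1.
b_1(T^9) = 9, b_1(Sigma_18) = 2*18 = 36.
b_1(product) = 9 + 36 = 45

45


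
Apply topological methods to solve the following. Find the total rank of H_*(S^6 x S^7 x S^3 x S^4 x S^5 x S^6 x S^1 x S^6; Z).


Total Betti number is multiplicative under products.
Each S^d (d>=1) has total Betti number 2.
There are 8 sphere factors.
Total = 2^8 = 256

256


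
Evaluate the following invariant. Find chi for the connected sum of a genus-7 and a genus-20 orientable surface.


chi(Sigma_7) = 2 - 2*7 = -12
chi(Sigma_20) = 2 - 2*20 = -38
For surfaces: chi(A#B) = chi(A) + chi(B) - 2.
chi = -12 + -38 - 2 = -52

-52


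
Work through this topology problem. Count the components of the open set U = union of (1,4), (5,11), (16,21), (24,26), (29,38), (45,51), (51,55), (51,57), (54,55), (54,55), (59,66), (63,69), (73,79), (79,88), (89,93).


Sort and merge overlapping open intervals.
Merged: (1,4), (5,11), (16,21), (24,26), (29,38), (45,51), (51,57), (59,69), (73,79), (79,88), (89,93).
Number of components = 11

11


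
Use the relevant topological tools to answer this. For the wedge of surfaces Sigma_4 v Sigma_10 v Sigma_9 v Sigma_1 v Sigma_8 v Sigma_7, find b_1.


For a wedge X v Y: reduced H_k(X v Y) = H_k(X) + H_k(Y).
Each Sigma_g contributes b_1 = 2g.
b_1 = 8 + 20 + 18 + 2 + 16 + 14 = 78

78


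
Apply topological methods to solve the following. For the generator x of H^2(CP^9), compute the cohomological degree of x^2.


|x| = 2 in H^*(CP^n).
|x^2| = 2 * |x| = 2 * 2 = 4

4


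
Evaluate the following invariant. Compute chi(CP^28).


CP^28 has one cell in each even dimension 0, 2, ..., 2*28 (28+1 cells total).
All cells are even-dimensional, so chi = number of cells.
chi = 28 + 1 = 29

29


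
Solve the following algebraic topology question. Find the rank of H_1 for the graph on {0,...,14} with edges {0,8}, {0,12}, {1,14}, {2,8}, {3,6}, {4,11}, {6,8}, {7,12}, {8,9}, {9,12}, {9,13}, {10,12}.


b_1 = E - V + (number of components).
E = 12, V = 15, components = 4.
b_1 = 12 - 15 + 4 = 1

1


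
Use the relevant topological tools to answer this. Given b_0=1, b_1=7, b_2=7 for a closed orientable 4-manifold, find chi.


By Poincare duality b_k = b_{4-k}, so full Betti numbers: b_0=1, b_1=7, b_2=7, b_3=7, b_4=1.
chi = sum (-1)^k b_k = -5

-5


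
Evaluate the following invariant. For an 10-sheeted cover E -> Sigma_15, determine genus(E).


For an n-sheeted cover: chi(E) = n * chi(B).
chi(Sigma_15) = 2 - 2*15 = -28.
chi(E) = 10 * (-28) = -280.
genus(E) = (2 - chi(E))/2 = (2 - (-280))/2 = 282/2 = 141

141


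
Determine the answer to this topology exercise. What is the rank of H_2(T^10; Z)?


By the Kunneth formula, b_k(T^n) = C(n,k).
b_2(T^10) = C(10,2).
C(10,2) = 10!/(2!*8!) = 45

45


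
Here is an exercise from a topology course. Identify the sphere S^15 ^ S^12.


S^m ^ S^n = S^{m+n}.
k = 15 + 12 = 27

27


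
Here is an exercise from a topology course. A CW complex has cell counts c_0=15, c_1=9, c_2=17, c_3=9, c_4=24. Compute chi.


chi = sum_k (-1)^k c_k.
= (-1)^0*15 + (-1)^1*9 + (-1)^2*17 + (-1)^3*9 + (-1)^4*24
= (15) + (-9) + (17) + (-9) + (24)
= 38

38


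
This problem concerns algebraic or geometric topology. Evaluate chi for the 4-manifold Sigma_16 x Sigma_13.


chi(Sigma_16) = 2 - 2*16 = -30
chi(Sigma_13) = 2 - 2*13 = -24
chi(product) = (-30) * (-24) = 720

720


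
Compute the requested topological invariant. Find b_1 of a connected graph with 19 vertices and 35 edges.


For a connected graph: rank(pi_1) = b_1 = E - V + 1 = 1 - chi.
chi = V - E = 19 - 35 = -16.
rank = 1 - (-16) = 35 - 19 + 1 = 17

17


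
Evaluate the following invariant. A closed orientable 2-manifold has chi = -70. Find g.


chi = 2 - 2g for closed orientable surfaces.
-70 = 2 - 2g
2g = 2 - (-70) = 72
g = 36

36


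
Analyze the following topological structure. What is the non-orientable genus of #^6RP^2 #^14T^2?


Since a >= 1, the sum is non-orientable; each T^2 can be replaced by RP^2 # RP^2 (since T^2#RP^2 = 3RP^2).
Total crosscaps k = 6 + 2*14 = 34.
Check via chi: chi = 6*1 + 14*0 - (6+14-1)*2 = -32 = 2 - k = -32. Consistent.

34


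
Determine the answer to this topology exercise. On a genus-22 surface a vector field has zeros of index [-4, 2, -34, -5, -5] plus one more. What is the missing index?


Poincare-Hopf: sum of indices = chi(M).
chi(Sigma_22) = 2 - 2*22 = -42.
Sum of known indices = -46.
x = chi - (sum known) = -42 - (-46) = 4

4


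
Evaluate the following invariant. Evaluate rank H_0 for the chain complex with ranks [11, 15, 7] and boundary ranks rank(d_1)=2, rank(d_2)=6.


rank H_k = rank(ker d_k) - rank(im d_{k+1}).
rank(ker d_0) = rank(C_0) - rank(d_0) = 11 - 0 = 11.
rank(im d_{0+1}) = 2.
rank H_0 = 11 - 2 = 9

9


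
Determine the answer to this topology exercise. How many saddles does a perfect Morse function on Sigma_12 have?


A perfect Morse function has m_k = b_k.
For Sigma_12: b_0=1, b_1=2g=24, b_2=1.
Saddles m_1 = 2g = 24

24


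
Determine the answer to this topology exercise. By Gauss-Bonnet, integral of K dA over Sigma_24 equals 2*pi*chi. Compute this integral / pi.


Gauss-Bonnet: integral K dA = 2*pi*chi(M).
chi(Sigma_24) = 2 - 2*24 = -46.
(integral K dA)/pi = 2*chi = 2*(-46) = -92

-92


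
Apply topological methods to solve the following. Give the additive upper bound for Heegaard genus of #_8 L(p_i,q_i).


Heegaard genus satisfies g(A#B) <= g(A) + g(B).
Each lens space has g = 1.
Upper bound: 8 * 1 = 8

8


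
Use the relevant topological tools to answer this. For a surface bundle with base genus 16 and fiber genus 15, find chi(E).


For a fiber bundle F -> E -> B (with CW structure): chi(E) = chi(B) * chi(F).
chi(Sigma_16) = -30, chi(Sigma_15) = -28.
chi(E) = (-30) * (-28) = 840

840


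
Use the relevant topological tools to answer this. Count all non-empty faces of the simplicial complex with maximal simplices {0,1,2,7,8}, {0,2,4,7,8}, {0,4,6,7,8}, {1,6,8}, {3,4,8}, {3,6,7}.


Each maximal simplex on m vertices has 2^m - 1 nonempty faces.
Take the union (dedupe shared faces).
Total distinct faces = 72

72


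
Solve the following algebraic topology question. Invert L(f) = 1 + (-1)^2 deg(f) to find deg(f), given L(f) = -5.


L(f) = 1 + (-1)^2 deg(f) on S^2.
-5 = 1 + (-1)^2 * deg(f)
(-1)^2 * deg(f) = -6
deg(f) = -6

-6


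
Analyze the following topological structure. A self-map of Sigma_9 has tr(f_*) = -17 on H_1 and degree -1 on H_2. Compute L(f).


L(f) = tr(f_0*) - tr(f_1*) + tr(f_2*).
= 1 - (-17) + (-1)
= 17

17


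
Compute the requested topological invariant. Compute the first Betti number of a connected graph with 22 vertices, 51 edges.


For a connected graph: rank(pi_1) = b_1 = E - V + 1 = 1 - chi.
chi = V - E = 22 - 51 = -29.
rank = 1 - (-29) = 51 - 22 + 1 = 30

30


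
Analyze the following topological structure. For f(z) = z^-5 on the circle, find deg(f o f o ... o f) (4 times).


deg(f) = -5. Degree is multiplicative: deg(f^4) = (deg f)^4.
deg(f^4) = (-5)^4 = 625

625


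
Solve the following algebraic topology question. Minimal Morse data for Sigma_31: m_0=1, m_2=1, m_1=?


A perfect Morse function has m_k = b_k.
For Sigma_31: b_0=1, b_1=2g=62, b_2=1.
Saddles m_1 = 2g = 62

62


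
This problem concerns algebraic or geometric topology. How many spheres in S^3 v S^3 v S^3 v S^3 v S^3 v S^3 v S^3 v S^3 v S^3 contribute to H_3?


For a wedge of spheres, H_k (k>0) is free on one generator per sphere of dimension k.
Spheres of dimension 3: count = 9.
b_3 = 9

9


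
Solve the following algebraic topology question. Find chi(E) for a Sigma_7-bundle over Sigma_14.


For a fiber bundle F -> E -> B (with CW structure): chi(E) = chi(B) * chi(F).
chi(Sigma_14) = -26, chi(Sigma_7) = -12.
chi(E) = (-26) * (-12) = 312

312


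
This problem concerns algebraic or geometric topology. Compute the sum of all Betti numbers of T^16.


b_k(T^16) = C(16,k), so the sum over k is sum_k C(16,k) = 2^16.
Total = 2^16 = 65536

65536


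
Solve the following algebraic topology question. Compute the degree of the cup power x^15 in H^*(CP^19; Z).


|x| = 2 in H^*(CP^n).
|x^15| = 15 * |x| = 15 * 2 = 30

30


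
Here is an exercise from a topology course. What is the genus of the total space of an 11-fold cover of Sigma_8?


For an n-sheeted cover: chi(E) = n * chi(B).
chi(Sigma_8) = 2 - 2*8 = -14.
chi(E) = 11 * (-14) = -154.
genus(E) = (2 - chi(E))/2 = (2 - (-154))/2 = 156/2 = 78

78


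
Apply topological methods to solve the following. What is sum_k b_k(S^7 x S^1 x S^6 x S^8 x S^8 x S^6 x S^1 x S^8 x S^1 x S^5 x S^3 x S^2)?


Total Betti number is multiplicative under products.
Each S^d (d>=1) has total Betti number 2.
There are 12 sphere factors.
Total = 2^12 = 4096

4096


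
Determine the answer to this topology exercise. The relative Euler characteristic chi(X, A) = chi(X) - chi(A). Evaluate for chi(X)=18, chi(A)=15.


Relative Euler characteristic: chi(X, A) = chi(X) - chi(A).
= 18 - (15) = 3

3


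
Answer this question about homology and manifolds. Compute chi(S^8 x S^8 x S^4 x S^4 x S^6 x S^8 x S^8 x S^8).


chi is multiplicative: chi(X x Y) = chi(X) chi(Y).
Each even-dim sphere has chi = 2. There are 8 factors.
chi = 2^8 = 256

256


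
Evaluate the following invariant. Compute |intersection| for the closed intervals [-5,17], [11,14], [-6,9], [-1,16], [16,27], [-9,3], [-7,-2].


Intersection = [max(a_i), min(b_i)] = [16, -2].
Since 16 > -2, the intersection is empty.
Length = 0

0


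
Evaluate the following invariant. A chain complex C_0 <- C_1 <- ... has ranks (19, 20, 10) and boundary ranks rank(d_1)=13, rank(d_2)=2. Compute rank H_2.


rank H_k = rank(ker d_k) - rank(im d_{k+1}).
rank(ker d_2) = rank(C_2) - rank(d_2) = 10 - 2 = 8.
rank(im d_{2+1}) = 0.
rank H_2 = 8 - 0 = 8

8


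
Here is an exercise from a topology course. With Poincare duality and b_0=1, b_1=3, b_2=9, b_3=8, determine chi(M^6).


By Poincare duality b_k = b_{6-k}, so full Betti numbers: b_0=1, b_1=3, b_2=9, b_3=8, b_4=9, b_5=3, b_6=1.
chi = sum (-1)^k b_k = 6

6


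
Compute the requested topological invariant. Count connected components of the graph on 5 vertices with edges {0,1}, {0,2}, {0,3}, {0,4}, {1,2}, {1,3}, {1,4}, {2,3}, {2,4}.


Run DFS/union-find over 5 vertices.
V = 5, E = 9.
Number of components = 1

1


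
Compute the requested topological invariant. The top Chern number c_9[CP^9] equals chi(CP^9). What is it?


For any closed oriented manifold, <e(TM),[M]> = chi(M).
chi(CP^9) = 9+1 = 10

10


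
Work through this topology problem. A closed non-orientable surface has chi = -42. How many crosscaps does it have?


chi = 2 - k for closed non-orientable surfaces with k crosscaps.
-42 = 2 - k
k = 2 - (-42) = 44

44


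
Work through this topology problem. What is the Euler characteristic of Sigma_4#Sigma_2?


chi(Sigma_4) = 2 - 2*4 = -6
chi(Sigma_2) = 2 - 2*2 = -2
For surfaces: chi(A#B) = chi(A) + chi(B) - 2.
chi = -6 + -2 - 2 = -10

-10


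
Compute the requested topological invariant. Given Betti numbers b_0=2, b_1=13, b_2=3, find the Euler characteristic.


chi = sum_k (-1)^k b_k.
= (2) + (-13) + (3)
= -8

-8


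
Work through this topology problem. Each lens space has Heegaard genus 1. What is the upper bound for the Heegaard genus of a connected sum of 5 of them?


Heegaard genus satisfies g(A#B) <= g(A) + g(B).
Each lens space has g = 1.
Upper bound: 5 * 1 = 5

5


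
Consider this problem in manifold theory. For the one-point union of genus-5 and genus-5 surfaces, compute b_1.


For a wedge: H_1(A v B) = H_1(A) + H_1(B).
b_1(Sigma_5) = 10, b_1(Sigma_5) = 10.
b_1 = 10 + 10 = 20

20


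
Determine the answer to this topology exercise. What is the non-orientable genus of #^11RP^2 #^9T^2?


Since a >= 1, the sum is non-orientable; each T^2 can be replaced by RP^2 # RP^2 (since T^2#RP^2 = 3RP^2).
Total crosscaps k = 11 + 2*9 = 29.
Check via chi: chi = 11*1 + 9*0 - (11+9-1)*2 = -27 = 2 - k = -27. Consistent.

29


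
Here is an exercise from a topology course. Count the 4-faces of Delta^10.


Delta^10 has 10+1 vertices. A 4-face is a choice of 4+1 vertices.
f_4 = C(10+1, 4+1) = C(11,5) = 462

462


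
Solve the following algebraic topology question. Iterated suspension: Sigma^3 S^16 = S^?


Each suspension raises dimension by 1: Sigma S^n = S^{n+1}.
Sigma^3 S^16 = S^{16+3} = S^19

19


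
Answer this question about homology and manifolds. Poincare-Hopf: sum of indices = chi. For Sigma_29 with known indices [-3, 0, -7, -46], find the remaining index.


Poincare-Hopf: sum of indices = chi(M).
chi(Sigma_29) = 2 - 2*29 = -56.
Sum of known indices = -56.
x = chi - (sum known) = -56 - (-56) = 0

0


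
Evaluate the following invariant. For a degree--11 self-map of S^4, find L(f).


On S^4: L(f) = tr(f_0*) + (-1)^4 tr(f_4*) = 1 + (-1)^4 * deg(f).
L(f) = 1 + (-1)^4 * -11 = 1 + -11 = -10

-10


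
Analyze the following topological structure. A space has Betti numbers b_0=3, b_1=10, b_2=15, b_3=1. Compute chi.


chi = sum_k (-1)^k b_k.
= (3) + (-10) + (15) + (-1)
= 7

7


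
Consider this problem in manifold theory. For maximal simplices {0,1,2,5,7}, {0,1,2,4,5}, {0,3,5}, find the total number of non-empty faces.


Each maximal simplex on m vertices has 2^m - 1 nonempty faces.
Take the union (dedupe shared faces).
Total distinct faces = 51

51


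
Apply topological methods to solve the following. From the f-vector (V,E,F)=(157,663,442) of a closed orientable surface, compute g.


chi = V - E + F = 157 - 663 + 442 = -64
For orientable closed surface: chi = 2 - 2g, so g = (2 - chi)/2.
g = (2 - (-64)) / 2 = 66 / 2 = 33

33


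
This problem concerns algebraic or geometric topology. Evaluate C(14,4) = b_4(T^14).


By the Kunneth formula, b_k(T^n) = C(n,k).
b_4(T^14) = C(14,4).
C(14,4) = 14!/(4!*10!) = 1001

1001


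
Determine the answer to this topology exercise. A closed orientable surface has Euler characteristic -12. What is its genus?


chi = 2 - 2g for closed orientable surfaces.
-12 = 2 - 2g
2g = 2 - (-12) = 14
g = 7

7


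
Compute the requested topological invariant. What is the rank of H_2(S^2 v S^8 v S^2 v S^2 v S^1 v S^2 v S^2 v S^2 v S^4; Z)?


For a wedge of spheres, H_k (k>0) is free on one generator per sphere of dimension k.
Spheres of dimension 2: count = 6.
b_2 = 6

6


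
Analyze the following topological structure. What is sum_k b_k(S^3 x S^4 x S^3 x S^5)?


Total Betti number is multiplicative under products.
Each S^d (d>=1) has total Betti number 2.
There are 4 sphere factors.
Total = 2^4 = 16

16


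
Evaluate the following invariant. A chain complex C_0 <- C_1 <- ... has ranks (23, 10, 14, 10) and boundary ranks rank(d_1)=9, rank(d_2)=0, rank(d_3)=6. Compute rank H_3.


rank H_k = rank(ker d_k) - rank(im d_{k+1}).
rank(ker d_3) = rank(C_3) - rank(d_3) = 10 - 6 = 4.
rank(im d_{3+1}) = 0.
rank H_3 = 4 - 0 = 4

4


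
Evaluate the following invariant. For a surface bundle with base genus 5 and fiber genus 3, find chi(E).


For a fiber bundle F -> E -> B (with CW structure): chi(E) = chi(B) * chi(F).
chi(Sigma_5) = -8, chi(Sigma_3) = -4.
chi(E) = (-8) * (-4) = 32

32


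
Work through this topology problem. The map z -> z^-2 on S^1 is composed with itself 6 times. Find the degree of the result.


deg(f) = -2. Degree is multiplicative: deg(f^6) = (deg f)^6.
deg(f^6) = (-2)^6 = 64

64


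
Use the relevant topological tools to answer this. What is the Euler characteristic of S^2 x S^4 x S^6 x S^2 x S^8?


chi is multiplicative: chi(X x Y) = chi(X) chi(Y).
Each even-dim sphere has chi = 2. There are 5 factors.
chi = 2^5 = 32

32
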